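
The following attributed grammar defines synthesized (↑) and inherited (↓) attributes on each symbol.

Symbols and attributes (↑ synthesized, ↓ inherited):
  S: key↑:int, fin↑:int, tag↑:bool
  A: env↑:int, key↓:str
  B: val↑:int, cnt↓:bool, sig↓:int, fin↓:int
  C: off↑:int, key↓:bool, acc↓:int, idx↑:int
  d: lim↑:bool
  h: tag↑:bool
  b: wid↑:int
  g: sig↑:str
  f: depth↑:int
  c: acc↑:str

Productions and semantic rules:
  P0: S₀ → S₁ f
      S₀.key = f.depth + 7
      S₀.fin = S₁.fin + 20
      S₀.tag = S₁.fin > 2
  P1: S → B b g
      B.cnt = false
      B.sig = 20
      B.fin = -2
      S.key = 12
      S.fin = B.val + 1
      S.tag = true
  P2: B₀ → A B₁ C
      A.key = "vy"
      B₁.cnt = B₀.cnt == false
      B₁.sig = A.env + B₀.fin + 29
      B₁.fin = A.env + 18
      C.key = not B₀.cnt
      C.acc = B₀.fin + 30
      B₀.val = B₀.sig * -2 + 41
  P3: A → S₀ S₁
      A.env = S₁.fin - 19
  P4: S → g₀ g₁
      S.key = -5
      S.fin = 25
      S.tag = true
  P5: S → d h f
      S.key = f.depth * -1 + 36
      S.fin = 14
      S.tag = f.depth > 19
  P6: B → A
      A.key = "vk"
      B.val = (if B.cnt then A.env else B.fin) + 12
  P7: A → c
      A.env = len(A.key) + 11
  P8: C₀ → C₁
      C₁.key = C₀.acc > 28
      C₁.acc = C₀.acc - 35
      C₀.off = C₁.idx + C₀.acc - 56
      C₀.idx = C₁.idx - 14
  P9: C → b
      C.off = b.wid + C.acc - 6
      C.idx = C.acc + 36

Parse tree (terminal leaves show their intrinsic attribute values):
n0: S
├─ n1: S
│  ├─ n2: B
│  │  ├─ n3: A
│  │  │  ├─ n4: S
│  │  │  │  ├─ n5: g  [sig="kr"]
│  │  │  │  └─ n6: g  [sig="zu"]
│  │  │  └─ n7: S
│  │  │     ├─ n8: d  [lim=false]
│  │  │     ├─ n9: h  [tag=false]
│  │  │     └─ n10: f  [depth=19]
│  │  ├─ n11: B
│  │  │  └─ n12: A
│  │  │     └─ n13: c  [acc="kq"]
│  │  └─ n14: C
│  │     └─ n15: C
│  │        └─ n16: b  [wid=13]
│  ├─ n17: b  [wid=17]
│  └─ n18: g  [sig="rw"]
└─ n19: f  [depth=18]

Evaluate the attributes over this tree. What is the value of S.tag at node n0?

1. n2.cnt = false  [false]
2. n2.sig = 20  [20]
3. n2.fin = -2  [-2]
4. n3.key = "vy"  ["vy"]
5. n5.sig = "kr"  [terminal]
6. n6.sig = "zu"  [terminal]
7. n4.key = -5  [-5]
8. n4.fin = 25  [25]
9. n4.tag = true  [true]
10. n8.lim = false  [terminal]
11. n9.tag = false  [terminal]
12. n10.depth = 19  [terminal]
13. n7.key = 17  [f.depth * -1 + 36]
14. n7.fin = 14  [14]
15. n7.tag = false  [f.depth > 19]
16. n3.env = -5  [S₁.fin - 19]
17. n11.cnt = true  [B₀.cnt == false]
18. n11.sig = 22  [A.env + B₀.fin + 29]
19. n11.fin = 13  [A.env + 18]
20. n12.key = "vk"  ["vk"]
21. n13.acc = "kq"  [terminal]
22. n12.env = 13  [len(A.key) + 11]
23. n11.val = 25  [(if B.cnt then A.env else B.fin) + 12]
24. n14.key = true  [not B₀.cnt]
25. n14.acc = 28  [B₀.fin + 30]
26. n15.key = false  [C₀.acc > 28]
27. n15.acc = -7  [C₀.acc - 35]
28. n16.wid = 13  [terminal]
29. n15.off = 0  [b.wid + C.acc - 6]
30. n15.idx = 29  [C.acc + 36]
31. n14.off = 1  [C₁.idx + C₀.acc - 56]
32. n14.idx = 15  [C₁.idx - 14]
33. n2.val = 1  [B₀.sig * -2 + 41]
34. n17.wid = 17  [terminal]
35. n18.sig = "rw"  [terminal]
36. n1.key = 12  [12]
37. n1.fin = 2  [B.val + 1]
38. n1.tag = true  [true]
39. n19.depth = 18  [terminal]
40. n0.key = 25  [f.depth + 7]
41. n0.fin = 22  [S₁.fin + 20]
42. n0.tag = false  [S₁.fin > 2]

false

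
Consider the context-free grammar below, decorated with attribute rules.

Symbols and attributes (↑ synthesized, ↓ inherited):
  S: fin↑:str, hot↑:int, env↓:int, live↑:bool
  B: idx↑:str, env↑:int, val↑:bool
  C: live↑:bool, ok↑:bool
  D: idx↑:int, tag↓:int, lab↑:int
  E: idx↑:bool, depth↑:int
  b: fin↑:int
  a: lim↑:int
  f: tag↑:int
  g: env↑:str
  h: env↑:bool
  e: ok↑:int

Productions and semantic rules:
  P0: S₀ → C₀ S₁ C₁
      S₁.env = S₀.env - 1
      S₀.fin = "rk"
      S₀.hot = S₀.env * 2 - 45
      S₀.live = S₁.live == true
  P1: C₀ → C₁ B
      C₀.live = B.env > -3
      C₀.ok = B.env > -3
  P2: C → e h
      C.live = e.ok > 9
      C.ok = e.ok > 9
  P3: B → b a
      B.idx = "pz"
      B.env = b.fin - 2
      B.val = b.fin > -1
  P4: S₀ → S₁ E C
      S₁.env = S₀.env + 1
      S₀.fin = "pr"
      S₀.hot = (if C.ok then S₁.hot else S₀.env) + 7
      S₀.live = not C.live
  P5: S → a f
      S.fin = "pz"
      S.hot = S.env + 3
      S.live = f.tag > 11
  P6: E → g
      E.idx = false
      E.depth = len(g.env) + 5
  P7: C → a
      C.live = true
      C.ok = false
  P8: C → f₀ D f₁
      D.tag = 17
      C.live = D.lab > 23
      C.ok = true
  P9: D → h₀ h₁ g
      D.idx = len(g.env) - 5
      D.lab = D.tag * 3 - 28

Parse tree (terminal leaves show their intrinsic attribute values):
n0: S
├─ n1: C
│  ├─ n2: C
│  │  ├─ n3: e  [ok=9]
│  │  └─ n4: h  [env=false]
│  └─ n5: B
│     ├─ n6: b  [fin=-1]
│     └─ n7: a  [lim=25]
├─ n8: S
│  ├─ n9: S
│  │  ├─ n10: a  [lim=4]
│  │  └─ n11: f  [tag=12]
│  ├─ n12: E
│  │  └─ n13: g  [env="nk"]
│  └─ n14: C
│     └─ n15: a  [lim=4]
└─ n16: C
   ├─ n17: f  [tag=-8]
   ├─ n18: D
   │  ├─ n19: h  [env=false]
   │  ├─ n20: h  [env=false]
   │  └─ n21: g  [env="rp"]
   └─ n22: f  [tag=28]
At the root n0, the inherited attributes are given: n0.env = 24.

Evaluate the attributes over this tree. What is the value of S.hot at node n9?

27

1. n0.env = 24  [given at root]
2. n3.ok = 9  [terminal]
3. n4.env = false  [terminal]
4. n2.live = false  [e.ok > 9]
5. n2.ok = false  [e.ok > 9]
6. n6.fin = -1  [terminal]
7. n7.lim = 25  [terminal]
8. n5.idx = "pz"  ["pz"]
9. n5.env = -3  [b.fin - 2]
10. n5.val = false  [b.fin > -1]
11. n1.live = false  [B.env > -3]
12. n1.ok = false  [B.env > -3]
13. n8.env = 23  [S₀.env - 1]
14. n9.env = 24  [S₀.env + 1]
15. n10.lim = 4  [terminal]
16. n11.tag = 12  [terminal]
17. n9.fin = "pz"  ["pz"]
18. n9.hot = 27  [S.env + 3]
19. n9.live = true  [f.tag > 11]
20. n13.env = "nk"  [terminal]
21. n12.idx = false  [false]
22. n12.depth = 7  [len(g.env) + 5]
23. n15.lim = 4  [terminal]
24. n14.live = true  [true]
25. n14.ok = false  [false]
26. n8.fin = "pr"  ["pr"]
27. n8.hot = 30  [(if C.ok then S₁.hot else S₀.env) + 7]
28. n8.live = false  [not C.live]
29. n17.tag = -8  [terminal]
30. n18.tag = 17  [17]
31. n19.env = false  [terminal]
32. n20.env = false  [terminal]
33. n21.env = "rp"  [terminal]
34. n18.idx = -3  [len(g.env) - 5]
35. n18.lab = 23  [D.tag * 3 - 28]
36. n22.tag = 28  [terminal]
37. n16.live = false  [D.lab > 23]
38. n16.ok = true  [true]
39. n0.fin = "rk"  ["rk"]
40. n0.hot = 3  [S₀.env * 2 - 45]
41. n0.live = false  [S₁.live == true]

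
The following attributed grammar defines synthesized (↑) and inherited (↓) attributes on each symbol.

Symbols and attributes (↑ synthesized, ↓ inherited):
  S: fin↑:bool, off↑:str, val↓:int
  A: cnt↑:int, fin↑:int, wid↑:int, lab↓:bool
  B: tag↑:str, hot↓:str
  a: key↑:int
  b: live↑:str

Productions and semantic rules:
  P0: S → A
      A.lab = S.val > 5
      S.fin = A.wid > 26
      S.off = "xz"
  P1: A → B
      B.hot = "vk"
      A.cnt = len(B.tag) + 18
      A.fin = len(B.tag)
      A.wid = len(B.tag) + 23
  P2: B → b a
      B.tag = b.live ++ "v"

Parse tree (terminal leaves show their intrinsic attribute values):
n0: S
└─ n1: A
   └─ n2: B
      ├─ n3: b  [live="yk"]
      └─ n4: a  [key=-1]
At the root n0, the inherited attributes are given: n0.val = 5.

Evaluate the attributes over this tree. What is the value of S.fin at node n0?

false

1. n0.val = 5  [given at root]
2. n1.lab = false  [S.val > 5]
3. n2.hot = "vk"  ["vk"]
4. n3.live = "yk"  [terminal]
5. n4.key = -1  [terminal]
6. n2.tag = "ykv"  [b.live ++ "v"]
7. n1.cnt = 21  [len(B.tag) + 18]
8. n1.fin = 3  [len(B.tag)]
9. n1.wid = 26  [len(B.tag) + 23]
10. n0.fin = false  [A.wid > 26]
11. n0.off = "xz"  ["xz"]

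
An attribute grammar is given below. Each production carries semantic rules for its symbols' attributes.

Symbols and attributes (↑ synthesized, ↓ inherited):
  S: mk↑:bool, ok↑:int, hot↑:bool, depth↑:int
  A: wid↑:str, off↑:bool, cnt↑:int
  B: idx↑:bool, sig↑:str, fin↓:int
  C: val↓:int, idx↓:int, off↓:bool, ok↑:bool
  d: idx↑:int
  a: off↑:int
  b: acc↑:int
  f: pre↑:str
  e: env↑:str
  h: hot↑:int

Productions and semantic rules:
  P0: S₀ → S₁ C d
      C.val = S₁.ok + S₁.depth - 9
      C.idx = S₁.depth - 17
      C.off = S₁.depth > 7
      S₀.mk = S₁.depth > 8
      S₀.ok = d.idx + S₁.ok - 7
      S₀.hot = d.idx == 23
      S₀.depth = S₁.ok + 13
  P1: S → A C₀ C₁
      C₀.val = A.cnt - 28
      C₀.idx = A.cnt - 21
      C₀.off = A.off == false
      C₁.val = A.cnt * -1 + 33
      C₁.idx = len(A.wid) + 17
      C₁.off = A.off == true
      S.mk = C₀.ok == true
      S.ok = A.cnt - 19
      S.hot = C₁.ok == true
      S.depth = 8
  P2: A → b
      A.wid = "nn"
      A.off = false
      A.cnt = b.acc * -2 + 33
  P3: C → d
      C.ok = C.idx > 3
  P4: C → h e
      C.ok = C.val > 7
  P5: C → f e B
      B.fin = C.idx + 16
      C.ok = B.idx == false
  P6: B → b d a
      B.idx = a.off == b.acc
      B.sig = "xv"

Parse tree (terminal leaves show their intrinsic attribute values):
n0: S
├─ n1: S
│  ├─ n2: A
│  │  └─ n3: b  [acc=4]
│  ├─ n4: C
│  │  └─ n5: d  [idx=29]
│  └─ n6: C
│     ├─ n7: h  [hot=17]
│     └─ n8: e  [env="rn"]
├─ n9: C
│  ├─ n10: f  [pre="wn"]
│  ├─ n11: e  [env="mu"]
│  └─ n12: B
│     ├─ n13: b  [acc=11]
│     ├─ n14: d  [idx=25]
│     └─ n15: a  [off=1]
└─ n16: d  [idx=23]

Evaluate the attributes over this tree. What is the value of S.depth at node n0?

1. n3.acc = 4  [terminal]
2. n2.wid = "nn"  ["nn"]
3. n2.off = false  [false]
4. n2.cnt = 25  [b.acc * -2 + 33]
5. n4.val = -3  [A.cnt - 28]
6. n4.idx = 4  [A.cnt - 21]
7. n4.off = true  [A.off == false]
8. n5.idx = 29  [terminal]
9. n4.ok = true  [C.idx > 3]
10. n6.val = 8  [A.cnt * -1 + 33]
11. n6.idx = 19  [len(A.wid) + 17]
12. n6.off = false  [A.off == true]
13. n7.hot = 17  [terminal]
14. n8.env = "rn"  [terminal]
15. n6.ok = true  [C.val > 7]
16. n1.mk = true  [C₀.ok == true]
17. n1.ok = 6  [A.cnt - 19]
18. n1.hot = true  [C₁.ok == true]
19. n1.depth = 8  [8]
20. n9.val = 5  [S₁.ok + S₁.depth - 9]
21. n9.idx = -9  [S₁.depth - 17]
22. n9.off = true  [S₁.depth > 7]
23. n10.pre = "wn"  [terminal]
24. n11.env = "mu"  [terminal]
25. n12.fin = 7  [C.idx + 16]
26. n13.acc = 11  [terminal]
27. n14.idx = 25  [terminal]
28. n15.off = 1  [terminal]
29. n12.idx = false  [a.off == b.acc]
30. n12.sig = "xv"  ["xv"]
31. n9.ok = true  [B.idx == false]
32. n16.idx = 23  [terminal]
33. n0.mk = false  [S₁.depth > 8]
34. n0.ok = 22  [d.idx + S₁.ok - 7]
35. n0.hot = true  [d.idx == 23]
36. n0.depth = 19  [S₁.ok + 13]

19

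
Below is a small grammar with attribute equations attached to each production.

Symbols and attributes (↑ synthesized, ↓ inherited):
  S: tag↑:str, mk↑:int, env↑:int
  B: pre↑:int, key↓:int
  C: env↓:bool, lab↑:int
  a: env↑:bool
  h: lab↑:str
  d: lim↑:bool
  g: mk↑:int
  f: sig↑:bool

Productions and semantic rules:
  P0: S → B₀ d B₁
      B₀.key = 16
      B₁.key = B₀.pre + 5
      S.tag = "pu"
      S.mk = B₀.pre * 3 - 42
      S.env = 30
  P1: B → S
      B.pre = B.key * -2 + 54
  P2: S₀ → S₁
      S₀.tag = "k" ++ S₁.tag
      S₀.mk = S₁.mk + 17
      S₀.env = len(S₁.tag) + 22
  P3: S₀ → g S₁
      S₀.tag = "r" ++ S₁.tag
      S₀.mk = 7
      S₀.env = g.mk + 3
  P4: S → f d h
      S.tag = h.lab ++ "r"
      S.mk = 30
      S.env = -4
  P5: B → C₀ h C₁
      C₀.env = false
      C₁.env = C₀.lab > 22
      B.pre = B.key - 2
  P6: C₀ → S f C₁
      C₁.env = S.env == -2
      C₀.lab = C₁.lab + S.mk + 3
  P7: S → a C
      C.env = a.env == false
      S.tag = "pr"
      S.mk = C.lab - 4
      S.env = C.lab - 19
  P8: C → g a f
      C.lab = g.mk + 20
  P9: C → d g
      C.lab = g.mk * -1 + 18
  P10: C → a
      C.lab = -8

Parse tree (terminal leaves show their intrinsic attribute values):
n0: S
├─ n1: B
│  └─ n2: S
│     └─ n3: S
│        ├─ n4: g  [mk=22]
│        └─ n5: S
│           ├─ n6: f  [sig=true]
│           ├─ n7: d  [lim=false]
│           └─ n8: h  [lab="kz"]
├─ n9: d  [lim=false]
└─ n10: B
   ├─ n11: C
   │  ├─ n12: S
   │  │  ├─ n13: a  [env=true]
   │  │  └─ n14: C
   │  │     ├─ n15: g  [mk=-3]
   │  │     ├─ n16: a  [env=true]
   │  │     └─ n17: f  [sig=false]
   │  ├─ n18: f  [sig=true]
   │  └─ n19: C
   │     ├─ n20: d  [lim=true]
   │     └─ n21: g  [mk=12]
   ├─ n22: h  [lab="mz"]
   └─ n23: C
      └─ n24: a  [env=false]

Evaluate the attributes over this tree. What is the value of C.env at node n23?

1. n1.key = 16  [16]
2. n4.mk = 22  [terminal]
3. n6.sig = true  [terminal]
4. n7.lim = false  [terminal]
5. n8.lab = "kz"  [terminal]
6. n5.tag = "kzr"  [h.lab ++ "r"]
7. n5.mk = 30  [30]
8. n5.env = -4  [-4]
9. n3.tag = "rkzr"  ["r" ++ S₁.tag]
10. n3.mk = 7  [7]
11. n3.env = 25  [g.mk + 3]
12. n2.tag = "krkzr"  ["k" ++ S₁.tag]
13. n2.mk = 24  [S₁.mk + 17]
14. n2.env = 26  [len(S₁.tag) + 22]
15. n1.pre = 22  [B.key * -2 + 54]
16. n9.lim = false  [terminal]
17. n10.key = 27  [B₀.pre + 5]
18. n11.env = false  [false]
19. n13.env = true  [terminal]
20. n14.env = false  [a.env == false]
21. n15.mk = -3  [terminal]
22. n16.env = true  [terminal]
23. n17.sig = false  [terminal]
24. n14.lab = 17  [g.mk + 20]
25. n12.tag = "pr"  ["pr"]
26. n12.mk = 13  [C.lab - 4]
27. n12.env = -2  [C.lab - 19]
28. n18.sig = true  [terminal]
29. n19.env = true  [S.env == -2]
30. n20.lim = true  [terminal]
31. n21.mk = 12  [terminal]
32. n19.lab = 6  [g.mk * -1 + 18]
33. n11.lab = 22  [C₁.lab + S.mk + 3]
34. n22.lab = "mz"  [terminal]
35. n23.env = false  [C₀.lab > 22]
36. n24.env = false  [terminal]
37. n23.lab = -8  [-8]
38. n10.pre = 25  [B.key - 2]
39. n0.tag = "pu"  ["pu"]
40. n0.mk = 24  [B₀.pre * 3 - 42]
41. n0.env = 30  [30]

false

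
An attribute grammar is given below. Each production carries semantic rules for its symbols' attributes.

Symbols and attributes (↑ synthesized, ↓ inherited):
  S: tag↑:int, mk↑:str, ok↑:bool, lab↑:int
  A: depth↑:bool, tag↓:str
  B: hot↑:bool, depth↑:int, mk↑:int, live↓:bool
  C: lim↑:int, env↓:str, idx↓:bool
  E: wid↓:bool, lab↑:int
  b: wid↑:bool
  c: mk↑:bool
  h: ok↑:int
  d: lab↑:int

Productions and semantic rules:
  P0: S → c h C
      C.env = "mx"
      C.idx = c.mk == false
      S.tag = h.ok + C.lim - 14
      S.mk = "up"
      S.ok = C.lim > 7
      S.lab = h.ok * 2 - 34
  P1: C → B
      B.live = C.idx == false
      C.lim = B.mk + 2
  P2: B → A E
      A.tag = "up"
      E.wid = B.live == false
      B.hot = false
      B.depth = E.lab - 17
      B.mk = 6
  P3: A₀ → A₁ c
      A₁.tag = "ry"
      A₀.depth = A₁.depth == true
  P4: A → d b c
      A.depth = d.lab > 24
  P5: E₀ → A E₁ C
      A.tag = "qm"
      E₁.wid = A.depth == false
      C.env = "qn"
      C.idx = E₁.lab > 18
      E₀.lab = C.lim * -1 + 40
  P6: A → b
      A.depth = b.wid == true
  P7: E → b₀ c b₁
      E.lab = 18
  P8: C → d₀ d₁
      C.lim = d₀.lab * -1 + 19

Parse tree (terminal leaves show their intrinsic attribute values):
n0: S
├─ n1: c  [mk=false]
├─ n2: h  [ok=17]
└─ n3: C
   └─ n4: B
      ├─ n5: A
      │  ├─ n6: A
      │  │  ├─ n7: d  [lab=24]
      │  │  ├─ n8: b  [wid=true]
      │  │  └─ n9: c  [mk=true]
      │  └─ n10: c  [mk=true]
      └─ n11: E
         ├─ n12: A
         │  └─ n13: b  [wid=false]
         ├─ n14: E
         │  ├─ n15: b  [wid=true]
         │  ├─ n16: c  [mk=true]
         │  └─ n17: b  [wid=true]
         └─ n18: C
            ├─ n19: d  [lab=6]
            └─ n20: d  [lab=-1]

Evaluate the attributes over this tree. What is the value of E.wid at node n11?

true

1. n1.mk = false  [terminal]
2. n2.ok = 17  [terminal]
3. n3.env = "mx"  ["mx"]
4. n3.idx = true  [c.mk == false]
5. n4.live = false  [C.idx == false]
6. n5.tag = "up"  ["up"]
7. n6.tag = "ry"  ["ry"]
8. n7.lab = 24  [terminal]
9. n8.wid = true  [terminal]
10. n9.mk = true  [terminal]
11. n6.depth = false  [d.lab > 24]
12. n10.mk = true  [terminal]
13. n5.depth = false  [A₁.depth == true]
14. n11.wid = true  [B.live == false]
15. n12.tag = "qm"  ["qm"]
16. n13.wid = false  [terminal]
17. n12.depth = false  [b.wid == true]
18. n14.wid = true  [A.depth == false]
19. n15.wid = true  [terminal]
20. n16.mk = true  [terminal]
21. n17.wid = true  [terminal]
22. n14.lab = 18  [18]
23. n18.env = "qn"  ["qn"]
24. n18.idx = false  [E₁.lab > 18]
25. n19.lab = 6  [terminal]
26. n20.lab = -1  [terminal]
27. n18.lim = 13  [d₀.lab * -1 + 19]
28. n11.lab = 27  [C.lim * -1 + 40]
29. n4.hot = false  [false]
30. n4.depth = 10  [E.lab - 17]
31. n4.mk = 6  [6]
32. n3.lim = 8  [B.mk + 2]
33. n0.tag = 11  [h.ok + C.lim - 14]
34. n0.mk = "up"  ["up"]
35. n0.ok = true  [C.lim > 7]
36. n0.lab = 0  [h.ok * 2 - 34]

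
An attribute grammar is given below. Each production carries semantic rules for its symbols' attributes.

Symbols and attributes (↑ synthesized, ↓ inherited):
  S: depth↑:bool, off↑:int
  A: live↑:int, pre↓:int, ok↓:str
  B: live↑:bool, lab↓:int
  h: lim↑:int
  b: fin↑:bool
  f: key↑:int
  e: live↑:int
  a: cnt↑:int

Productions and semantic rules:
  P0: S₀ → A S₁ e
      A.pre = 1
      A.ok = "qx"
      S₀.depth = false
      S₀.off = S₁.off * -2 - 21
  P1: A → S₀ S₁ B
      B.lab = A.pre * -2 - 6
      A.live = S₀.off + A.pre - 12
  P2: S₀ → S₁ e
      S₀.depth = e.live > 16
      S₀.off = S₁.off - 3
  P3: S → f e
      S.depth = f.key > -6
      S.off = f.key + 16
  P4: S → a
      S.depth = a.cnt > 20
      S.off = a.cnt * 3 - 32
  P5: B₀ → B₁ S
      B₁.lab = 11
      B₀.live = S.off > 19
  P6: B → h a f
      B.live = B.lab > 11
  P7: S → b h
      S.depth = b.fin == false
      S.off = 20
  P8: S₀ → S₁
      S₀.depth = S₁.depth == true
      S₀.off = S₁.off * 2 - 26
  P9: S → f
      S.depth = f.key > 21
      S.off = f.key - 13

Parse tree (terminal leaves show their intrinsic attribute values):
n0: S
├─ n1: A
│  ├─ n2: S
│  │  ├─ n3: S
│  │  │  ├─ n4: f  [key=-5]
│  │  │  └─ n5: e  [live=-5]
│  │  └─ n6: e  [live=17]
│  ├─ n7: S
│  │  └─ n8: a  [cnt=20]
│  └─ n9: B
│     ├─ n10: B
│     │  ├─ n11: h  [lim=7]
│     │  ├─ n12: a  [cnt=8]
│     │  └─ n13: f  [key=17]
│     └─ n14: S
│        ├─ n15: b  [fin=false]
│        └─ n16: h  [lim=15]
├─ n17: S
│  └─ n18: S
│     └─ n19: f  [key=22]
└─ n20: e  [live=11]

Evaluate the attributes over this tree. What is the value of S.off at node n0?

-5

1. n1.pre = 1  [1]
2. n1.ok = "qx"  ["qx"]
3. n4.key = -5  [terminal]
4. n5.live = -5  [terminal]
5. n3.depth = true  [f.key > -6]
6. n3.off = 11  [f.key + 16]
7. n6.live = 17  [terminal]
8. n2.depth = true  [e.live > 16]
9. n2.off = 8  [S₁.off - 3]
10. n8.cnt = 20  [terminal]
11. n7.depth = false  [a.cnt > 20]
12. n7.off = 28  [a.cnt * 3 - 32]
13. n9.lab = -8  [A.pre * -2 - 6]
14. n10.lab = 11  [11]
15. n11.lim = 7  [terminal]
16. n12.cnt = 8  [terminal]
17. n13.key = 17  [terminal]
18. n10.live = false  [B.lab > 11]
19. n15.fin = false  [terminal]
20. n16.lim = 15  [terminal]
21. n14.depth = true  [b.fin == false]
22. n14.off = 20  [20]
23. n9.live = true  [S.off > 19]
24. n1.live = -3  [S₀.off + A.pre - 12]
25. n19.key = 22  [terminal]
26. n18.depth = true  [f.key > 21]
27. n18.off = 9  [f.key - 13]
28. n17.depth = true  [S₁.depth == true]
29. n17.off = -8  [S₁.off * 2 - 26]
30. n20.live = 11  [terminal]
31. n0.depth = false  [false]
32. n0.off = -5  [S₁.off * -2 - 21]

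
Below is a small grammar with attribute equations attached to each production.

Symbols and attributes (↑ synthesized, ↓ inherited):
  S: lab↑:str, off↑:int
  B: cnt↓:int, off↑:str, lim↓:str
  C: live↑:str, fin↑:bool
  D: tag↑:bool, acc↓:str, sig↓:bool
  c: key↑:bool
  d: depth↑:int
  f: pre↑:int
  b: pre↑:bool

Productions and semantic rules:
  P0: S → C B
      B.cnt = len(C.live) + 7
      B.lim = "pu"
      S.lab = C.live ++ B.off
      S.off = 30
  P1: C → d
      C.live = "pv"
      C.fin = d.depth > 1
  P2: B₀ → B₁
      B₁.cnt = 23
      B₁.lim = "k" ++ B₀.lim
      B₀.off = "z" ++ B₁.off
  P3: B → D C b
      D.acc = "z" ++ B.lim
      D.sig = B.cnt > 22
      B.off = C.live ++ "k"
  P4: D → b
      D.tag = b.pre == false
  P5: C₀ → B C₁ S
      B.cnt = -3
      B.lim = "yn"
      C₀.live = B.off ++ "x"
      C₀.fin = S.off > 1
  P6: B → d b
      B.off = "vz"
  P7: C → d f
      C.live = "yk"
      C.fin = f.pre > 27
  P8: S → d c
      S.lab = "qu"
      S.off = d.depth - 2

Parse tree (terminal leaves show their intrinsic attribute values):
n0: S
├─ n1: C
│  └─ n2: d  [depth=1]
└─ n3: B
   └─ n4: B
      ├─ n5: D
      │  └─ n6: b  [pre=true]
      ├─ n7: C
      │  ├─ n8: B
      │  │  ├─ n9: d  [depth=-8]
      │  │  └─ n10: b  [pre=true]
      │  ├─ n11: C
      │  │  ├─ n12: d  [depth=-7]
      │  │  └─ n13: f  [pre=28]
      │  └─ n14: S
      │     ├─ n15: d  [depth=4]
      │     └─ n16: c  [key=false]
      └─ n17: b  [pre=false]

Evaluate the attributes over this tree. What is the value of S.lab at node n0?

"pvzvzxk"

1. n2.depth = 1  [terminal]
2. n1.live = "pv"  ["pv"]
3. n1.fin = false  [d.depth > 1]
4. n3.cnt = 9  [len(C.live) + 7]
5. n3.lim = "pu"  ["pu"]
6. n4.cnt = 23  [23]
7. n4.lim = "kpu"  ["k" ++ B₀.lim]
8. n5.acc = "zkpu"  ["z" ++ B.lim]
9. n5.sig = true  [B.cnt > 22]
10. n6.pre = true  [terminal]
11. n5.tag = false  [b.pre == false]
12. n8.cnt = -3  [-3]
13. n8.lim = "yn"  ["yn"]
14. n9.depth = -8  [terminal]
15. n10.pre = true  [terminal]
16. n8.off = "vz"  ["vz"]
17. n12.depth = -7  [terminal]
18. n13.pre = 28  [terminal]
19. n11.live = "yk"  ["yk"]
20. n11.fin = true  [f.pre > 27]
21. n15.depth = 4  [terminal]
22. n16.key = false  [terminal]
23. n14.lab = "qu"  ["qu"]
24. n14.off = 2  [d.depth - 2]
25. n7.live = "vzx"  [B.off ++ "x"]
26. n7.fin = true  [S.off > 1]
27. n17.pre = false  [terminal]
28. n4.off = "vzxk"  [C.live ++ "k"]
29. n3.off = "zvzxk"  ["z" ++ B₁.off]
30. n0.lab = "pvzvzxk"  [C.live ++ B.off]
31. n0.off = 30  [30]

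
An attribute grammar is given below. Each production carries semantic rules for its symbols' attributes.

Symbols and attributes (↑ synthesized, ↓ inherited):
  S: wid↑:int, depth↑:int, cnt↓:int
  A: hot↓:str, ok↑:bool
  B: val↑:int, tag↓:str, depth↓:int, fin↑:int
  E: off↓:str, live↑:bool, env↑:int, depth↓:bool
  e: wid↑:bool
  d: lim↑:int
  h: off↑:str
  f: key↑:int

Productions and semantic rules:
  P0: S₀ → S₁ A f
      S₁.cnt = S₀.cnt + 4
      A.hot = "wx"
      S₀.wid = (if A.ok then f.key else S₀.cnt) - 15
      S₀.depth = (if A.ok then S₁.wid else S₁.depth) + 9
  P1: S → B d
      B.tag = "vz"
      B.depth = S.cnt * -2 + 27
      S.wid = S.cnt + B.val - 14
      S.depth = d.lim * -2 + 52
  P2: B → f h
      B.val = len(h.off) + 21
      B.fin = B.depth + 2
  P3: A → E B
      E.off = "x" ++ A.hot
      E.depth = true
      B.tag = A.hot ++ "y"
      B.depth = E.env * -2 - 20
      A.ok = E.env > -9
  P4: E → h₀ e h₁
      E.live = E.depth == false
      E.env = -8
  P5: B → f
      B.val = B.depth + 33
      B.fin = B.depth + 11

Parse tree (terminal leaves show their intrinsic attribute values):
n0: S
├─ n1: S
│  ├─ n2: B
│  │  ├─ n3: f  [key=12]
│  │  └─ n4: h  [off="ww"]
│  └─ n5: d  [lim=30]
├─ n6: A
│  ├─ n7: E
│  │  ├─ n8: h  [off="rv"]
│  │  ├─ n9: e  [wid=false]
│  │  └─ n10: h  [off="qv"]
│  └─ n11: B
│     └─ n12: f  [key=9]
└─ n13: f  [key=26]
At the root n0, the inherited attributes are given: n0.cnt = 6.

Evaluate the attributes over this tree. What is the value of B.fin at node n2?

1. n0.cnt = 6  [given at root]
2. n1.cnt = 10  [S₀.cnt + 4]
3. n2.tag = "vz"  ["vz"]
4. n2.depth = 7  [S.cnt * -2 + 27]
5. n3.key = 12  [terminal]
6. n4.off = "ww"  [terminal]
7. n2.val = 23  [len(h.off) + 21]
8. n2.fin = 9  [B.depth + 2]
9. n5.lim = 30  [terminal]
10. n1.wid = 19  [S.cnt + B.val - 14]
11. n1.depth = -8  [d.lim * -2 + 52]
12. n6.hot = "wx"  ["wx"]
13. n7.off = "xwx"  ["x" ++ A.hot]
14. n7.depth = true  [true]
15. n8.off = "rv"  [terminal]
16. n9.wid = false  [terminal]
17. n10.off = "qv"  [terminal]
18. n7.live = false  [E.depth == false]
19. n7.env = -8  [-8]
20. n11.tag = "wxy"  [A.hot ++ "y"]
21. n11.depth = -4  [E.env * -2 - 20]
22. n12.key = 9  [terminal]
23. n11.val = 29  [B.depth + 33]
24. n11.fin = 7  [B.depth + 11]
25. n6.ok = true  [E.env > -9]
26. n13.key = 26  [terminal]
27. n0.wid = 11  [(if A.ok then f.key else S₀.cnt) - 15]
28. n0.depth = 28  [(if A.ok then S₁.wid else S₁.depth) + 9]

9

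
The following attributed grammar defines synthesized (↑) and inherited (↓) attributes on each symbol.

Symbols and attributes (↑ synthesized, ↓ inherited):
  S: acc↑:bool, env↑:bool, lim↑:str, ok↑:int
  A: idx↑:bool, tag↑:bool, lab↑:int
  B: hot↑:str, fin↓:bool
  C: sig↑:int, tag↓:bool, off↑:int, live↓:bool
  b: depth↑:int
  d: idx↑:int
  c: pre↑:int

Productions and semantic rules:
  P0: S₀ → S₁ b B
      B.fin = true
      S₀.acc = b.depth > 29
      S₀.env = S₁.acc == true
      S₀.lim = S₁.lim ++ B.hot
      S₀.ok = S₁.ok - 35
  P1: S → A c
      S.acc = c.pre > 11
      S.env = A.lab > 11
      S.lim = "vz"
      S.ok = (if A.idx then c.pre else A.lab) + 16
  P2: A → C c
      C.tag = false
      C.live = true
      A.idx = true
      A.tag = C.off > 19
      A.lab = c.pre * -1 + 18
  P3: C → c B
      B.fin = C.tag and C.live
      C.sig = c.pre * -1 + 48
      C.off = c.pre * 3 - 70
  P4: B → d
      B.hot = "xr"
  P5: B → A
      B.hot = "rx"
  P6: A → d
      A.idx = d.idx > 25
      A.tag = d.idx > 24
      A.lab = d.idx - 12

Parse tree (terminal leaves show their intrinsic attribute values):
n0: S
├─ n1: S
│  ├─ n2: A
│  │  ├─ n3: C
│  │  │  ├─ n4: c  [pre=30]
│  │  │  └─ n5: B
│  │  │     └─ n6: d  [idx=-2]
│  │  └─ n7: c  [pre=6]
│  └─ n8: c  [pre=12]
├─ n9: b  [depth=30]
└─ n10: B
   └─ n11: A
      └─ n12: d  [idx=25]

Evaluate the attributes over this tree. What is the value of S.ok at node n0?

-7

1. n3.tag = false  [false]
2. n3.live = true  [true]
3. n4.pre = 30  [terminal]
4. n5.fin = false  [C.tag and C.live]
5. n6.idx = -2  [terminal]
6. n5.hot = "xr"  ["xr"]
7. n3.sig = 18  [c.pre * -1 + 48]
8. n3.off = 20  [c.pre * 3 - 70]
9. n7.pre = 6  [terminal]
10. n2.idx = true  [true]
11. n2.tag = true  [C.off > 19]
12. n2.lab = 12  [c.pre * -1 + 18]
13. n8.pre = 12  [terminal]
14. n1.acc = true  [c.pre > 11]
15. n1.env = true  [A.lab > 11]
16. n1.lim = "vz"  ["vz"]
17. n1.ok = 28  [(if A.idx then c.pre else A.lab) + 16]
18. n9.depth = 30  [terminal]
19. n10.fin = true  [true]
20. n12.idx = 25  [terminal]
21. n11.idx = false  [d.idx > 25]
22. n11.tag = true  [d.idx > 24]
23. n11.lab = 13  [d.idx - 12]
24. n10.hot = "rx"  ["rx"]
25. n0.acc = true  [b.depth > 29]
26. n0.env = true  [S₁.acc == true]
27. n0.lim = "vzrx"  [S₁.lim ++ B.hot]
28. n0.ok = -7  [S₁.ok - 35]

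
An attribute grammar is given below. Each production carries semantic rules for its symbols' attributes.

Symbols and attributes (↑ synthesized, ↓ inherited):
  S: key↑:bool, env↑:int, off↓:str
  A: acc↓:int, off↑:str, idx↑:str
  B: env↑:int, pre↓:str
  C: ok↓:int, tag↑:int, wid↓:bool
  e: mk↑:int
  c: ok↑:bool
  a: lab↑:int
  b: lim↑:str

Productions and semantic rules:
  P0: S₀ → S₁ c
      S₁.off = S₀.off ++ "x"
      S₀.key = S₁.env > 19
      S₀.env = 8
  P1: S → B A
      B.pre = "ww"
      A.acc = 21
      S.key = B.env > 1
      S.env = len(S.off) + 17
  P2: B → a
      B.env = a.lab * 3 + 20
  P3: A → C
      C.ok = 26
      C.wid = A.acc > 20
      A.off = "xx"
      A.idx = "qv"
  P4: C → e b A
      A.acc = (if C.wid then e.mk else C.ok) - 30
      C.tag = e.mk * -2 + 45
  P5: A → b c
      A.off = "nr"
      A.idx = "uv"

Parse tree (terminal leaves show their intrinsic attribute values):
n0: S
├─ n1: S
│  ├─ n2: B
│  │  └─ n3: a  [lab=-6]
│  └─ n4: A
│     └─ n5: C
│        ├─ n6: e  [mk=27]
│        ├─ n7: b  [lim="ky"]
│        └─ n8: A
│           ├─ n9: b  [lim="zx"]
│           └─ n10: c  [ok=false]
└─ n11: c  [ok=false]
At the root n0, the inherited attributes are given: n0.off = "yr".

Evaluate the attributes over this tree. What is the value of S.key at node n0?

true

1. n0.off = "yr"  [given at root]
2. n1.off = "yrx"  [S₀.off ++ "x"]
3. n2.pre = "ww"  ["ww"]
4. n3.lab = -6  [terminal]
5. n2.env = 2  [a.lab * 3 + 20]
6. n4.acc = 21  [21]
7. n5.ok = 26  [26]
8. n5.wid = true  [A.acc > 20]
9. n6.mk = 27  [terminal]
10. n7.lim = "ky"  [terminal]
11. n8.acc = -3  [(if C.wid then e.mk else C.ok) - 30]
12. n9.lim = "zx"  [terminal]
13. n10.ok = false  [terminal]
14. n8.off = "nr"  ["nr"]
15. n8.idx = "uv"  ["uv"]
16. n5.tag = -9  [e.mk * -2 + 45]
17. n4.off = "xx"  ["xx"]
18. n4.idx = "qv"  ["qv"]
19. n1.key = true  [B.env > 1]
20. n1.env = 20  [len(S.off) + 17]
21. n11.ok = false  [terminal]
22. n0.key = true  [S₁.env > 19]
23. n0.env = 8  [8]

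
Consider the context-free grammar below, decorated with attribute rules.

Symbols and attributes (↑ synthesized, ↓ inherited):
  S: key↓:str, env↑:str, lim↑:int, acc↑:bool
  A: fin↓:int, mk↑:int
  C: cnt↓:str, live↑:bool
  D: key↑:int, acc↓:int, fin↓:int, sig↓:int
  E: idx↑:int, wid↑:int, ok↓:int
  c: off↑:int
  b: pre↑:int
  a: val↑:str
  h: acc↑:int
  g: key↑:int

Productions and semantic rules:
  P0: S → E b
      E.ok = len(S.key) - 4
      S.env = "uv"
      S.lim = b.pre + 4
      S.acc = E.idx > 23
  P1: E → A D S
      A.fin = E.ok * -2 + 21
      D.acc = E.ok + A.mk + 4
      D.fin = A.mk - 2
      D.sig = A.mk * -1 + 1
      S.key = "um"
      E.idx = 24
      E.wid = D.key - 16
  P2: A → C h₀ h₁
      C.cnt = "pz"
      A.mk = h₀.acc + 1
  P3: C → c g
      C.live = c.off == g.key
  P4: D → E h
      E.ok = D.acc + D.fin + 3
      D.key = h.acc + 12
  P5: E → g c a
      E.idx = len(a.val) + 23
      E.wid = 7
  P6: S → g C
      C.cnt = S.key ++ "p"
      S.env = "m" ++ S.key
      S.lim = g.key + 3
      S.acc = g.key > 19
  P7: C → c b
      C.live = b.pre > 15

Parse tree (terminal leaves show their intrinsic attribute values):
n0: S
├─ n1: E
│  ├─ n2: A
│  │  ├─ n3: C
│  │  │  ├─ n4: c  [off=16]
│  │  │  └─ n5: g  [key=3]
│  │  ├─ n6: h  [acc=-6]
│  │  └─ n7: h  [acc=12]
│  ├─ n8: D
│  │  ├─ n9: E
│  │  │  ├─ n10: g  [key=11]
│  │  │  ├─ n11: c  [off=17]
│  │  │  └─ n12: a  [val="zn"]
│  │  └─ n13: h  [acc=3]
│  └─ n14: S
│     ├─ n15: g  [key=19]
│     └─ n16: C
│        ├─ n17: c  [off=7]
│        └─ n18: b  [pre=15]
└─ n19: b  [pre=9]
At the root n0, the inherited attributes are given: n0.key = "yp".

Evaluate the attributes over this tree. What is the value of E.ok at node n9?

-7

1. n0.key = "yp"  [given at root]
2. n1.ok = -2  [len(S.key) - 4]
3. n2.fin = 25  [E.ok * -2 + 21]
4. n3.cnt = "pz"  ["pz"]
5. n4.off = 16  [terminal]
6. n5.key = 3  [terminal]
7. n3.live = false  [c.off == g.key]
8. n6.acc = -6  [terminal]
9. n7.acc = 12  [terminal]
10. n2.mk = -5  [h₀.acc + 1]
11. n8.acc = -3  [E.ok + A.mk + 4]
12. n8.fin = -7  [A.mk - 2]
13. n8.sig = 6  [A.mk * -1 + 1]
14. n9.ok = -7  [D.acc + D.fin + 3]
15. n10.key = 11  [terminal]
16. n11.off = 17  [terminal]
17. n12.val = "zn"  [terminal]
18. n9.idx = 25  [len(a.val) + 23]
19. n9.wid = 7  [7]
20. n13.acc = 3  [terminal]
21. n8.key = 15  [h.acc + 12]
22. n14.key = "um"  ["um"]
23. n15.key = 19  [terminal]
24. n16.cnt = "ump"  [S.key ++ "p"]
25. n17.off = 7  [terminal]
26. n18.pre = 15  [terminal]
27. n16.live = false  [b.pre > 15]
28. n14.env = "mum"  ["m" ++ S.key]
29. n14.lim = 22  [g.key + 3]
30. n14.acc = false  [g.key > 19]
31. n1.idx = 24  [24]
32. n1.wid = -1  [D.key - 16]
33. n19.pre = 9  [terminal]
34. n0.env = "uv"  ["uv"]
35. n0.lim = 13  [b.pre + 4]
36. n0.acc = true  [E.idx > 23]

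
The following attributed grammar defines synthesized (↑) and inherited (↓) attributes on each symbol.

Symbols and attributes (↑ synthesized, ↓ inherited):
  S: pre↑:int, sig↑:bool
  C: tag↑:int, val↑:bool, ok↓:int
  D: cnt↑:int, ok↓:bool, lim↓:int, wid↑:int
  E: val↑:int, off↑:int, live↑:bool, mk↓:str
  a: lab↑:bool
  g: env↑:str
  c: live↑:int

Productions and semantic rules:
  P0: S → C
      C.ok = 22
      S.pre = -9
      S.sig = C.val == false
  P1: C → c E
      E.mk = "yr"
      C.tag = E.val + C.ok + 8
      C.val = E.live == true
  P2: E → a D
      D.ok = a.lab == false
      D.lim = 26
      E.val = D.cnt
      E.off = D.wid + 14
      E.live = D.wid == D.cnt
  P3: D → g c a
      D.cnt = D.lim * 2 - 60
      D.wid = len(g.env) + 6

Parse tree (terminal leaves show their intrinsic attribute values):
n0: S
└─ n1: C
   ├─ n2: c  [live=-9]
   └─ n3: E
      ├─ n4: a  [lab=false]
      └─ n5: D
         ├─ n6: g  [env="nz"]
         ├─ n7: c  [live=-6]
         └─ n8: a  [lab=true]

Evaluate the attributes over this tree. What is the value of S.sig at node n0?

1. n1.ok = 22  [22]
2. n2.live = -9  [terminal]
3. n3.mk = "yr"  ["yr"]
4. n4.lab = false  [terminal]
5. n5.ok = true  [a.lab == false]
6. n5.lim = 26  [26]
7. n6.env = "nz"  [terminal]
8. n7.live = -6  [terminal]
9. n8.lab = true  [terminal]
10. n5.cnt = -8  [D.lim * 2 - 60]
11. n5.wid = 8  [len(g.env) + 6]
12. n3.val = -8  [D.cnt]
13. n3.off = 22  [D.wid + 14]
14. n3.live = false  [D.wid == D.cnt]
15. n1.tag = 22  [E.val + C.ok + 8]
16. n1.val = false  [E.live == true]
17. n0.pre = -9  [-9]
18. n0.sig = true  [C.val == false]

true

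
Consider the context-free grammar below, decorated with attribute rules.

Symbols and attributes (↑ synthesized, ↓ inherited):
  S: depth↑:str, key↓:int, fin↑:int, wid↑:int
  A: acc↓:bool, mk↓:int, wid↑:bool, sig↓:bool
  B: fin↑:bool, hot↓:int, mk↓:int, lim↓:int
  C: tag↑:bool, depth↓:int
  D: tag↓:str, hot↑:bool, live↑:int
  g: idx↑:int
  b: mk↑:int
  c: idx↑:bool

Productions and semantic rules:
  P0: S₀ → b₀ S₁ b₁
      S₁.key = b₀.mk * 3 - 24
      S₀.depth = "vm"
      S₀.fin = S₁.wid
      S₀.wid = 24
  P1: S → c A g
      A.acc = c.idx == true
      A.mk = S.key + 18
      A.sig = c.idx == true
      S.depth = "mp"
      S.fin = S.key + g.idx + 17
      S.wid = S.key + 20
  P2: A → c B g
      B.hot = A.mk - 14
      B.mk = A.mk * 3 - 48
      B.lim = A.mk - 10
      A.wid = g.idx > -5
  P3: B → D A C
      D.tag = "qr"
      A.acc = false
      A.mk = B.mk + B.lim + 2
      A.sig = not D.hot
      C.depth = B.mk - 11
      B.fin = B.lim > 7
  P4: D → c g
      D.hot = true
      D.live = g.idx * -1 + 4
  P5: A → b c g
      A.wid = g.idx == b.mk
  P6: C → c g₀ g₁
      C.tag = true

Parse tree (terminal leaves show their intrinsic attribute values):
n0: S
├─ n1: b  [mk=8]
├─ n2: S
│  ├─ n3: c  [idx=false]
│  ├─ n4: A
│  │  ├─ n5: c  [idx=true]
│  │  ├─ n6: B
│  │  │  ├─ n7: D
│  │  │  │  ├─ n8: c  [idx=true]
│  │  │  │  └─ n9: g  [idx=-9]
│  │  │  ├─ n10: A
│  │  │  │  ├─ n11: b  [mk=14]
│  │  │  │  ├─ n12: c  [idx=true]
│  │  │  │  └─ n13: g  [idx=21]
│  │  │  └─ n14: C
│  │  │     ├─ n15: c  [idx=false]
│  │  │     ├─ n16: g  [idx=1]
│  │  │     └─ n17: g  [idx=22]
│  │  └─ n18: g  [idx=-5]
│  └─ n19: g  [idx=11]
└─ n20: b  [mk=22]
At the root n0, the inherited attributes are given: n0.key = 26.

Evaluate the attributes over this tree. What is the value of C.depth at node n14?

-5

1. n0.key = 26  [given at root]
2. n1.mk = 8  [terminal]
3. n2.key = 0  [b₀.mk * 3 - 24]
4. n3.idx = false  [terminal]
5. n4.acc = false  [c.idx == true]
6. n4.mk = 18  [S.key + 18]
7. n4.sig = false  [c.idx == true]
8. n5.idx = true  [terminal]
9. n6.hot = 4  [A.mk - 14]
10. n6.mk = 6  [A.mk * 3 - 48]
11. n6.lim = 8  [A.mk - 10]
12. n7.tag = "qr"  ["qr"]
13. n8.idx = true  [terminal]
14. n9.idx = -9  [terminal]
15. n7.hot = true  [true]
16. n7.live = 13  [g.idx * -1 + 4]
17. n10.acc = false  [false]
18. n10.mk = 16  [B.mk + B.lim + 2]
19. n10.sig = false  [not D.hot]
20. n11.mk = 14  [terminal]
21. n12.idx = true  [terminal]
22. n13.idx = 21  [terminal]
23. n10.wid = false  [g.idx == b.mk]
24. n14.depth = -5  [B.mk - 11]
25. n15.idx = false  [terminal]
26. n16.idx = 1  [terminal]
27. n17.idx = 22  [terminal]
28. n14.tag = true  [true]
29. n6.fin = true  [B.lim > 7]
30. n18.idx = -5  [terminal]
31. n4.wid = false  [g.idx > -5]
32. n19.idx = 11  [terminal]
33. n2.depth = "mp"  ["mp"]
34. n2.fin = 28  [S.key + g.idx + 17]
35. n2.wid = 20  [S.key + 20]
36. n20.mk = 22  [terminal]
37. n0.depth = "vm"  ["vm"]
38. n0.fin = 20  [S₁.wid]
39. n0.wid = 24  [24]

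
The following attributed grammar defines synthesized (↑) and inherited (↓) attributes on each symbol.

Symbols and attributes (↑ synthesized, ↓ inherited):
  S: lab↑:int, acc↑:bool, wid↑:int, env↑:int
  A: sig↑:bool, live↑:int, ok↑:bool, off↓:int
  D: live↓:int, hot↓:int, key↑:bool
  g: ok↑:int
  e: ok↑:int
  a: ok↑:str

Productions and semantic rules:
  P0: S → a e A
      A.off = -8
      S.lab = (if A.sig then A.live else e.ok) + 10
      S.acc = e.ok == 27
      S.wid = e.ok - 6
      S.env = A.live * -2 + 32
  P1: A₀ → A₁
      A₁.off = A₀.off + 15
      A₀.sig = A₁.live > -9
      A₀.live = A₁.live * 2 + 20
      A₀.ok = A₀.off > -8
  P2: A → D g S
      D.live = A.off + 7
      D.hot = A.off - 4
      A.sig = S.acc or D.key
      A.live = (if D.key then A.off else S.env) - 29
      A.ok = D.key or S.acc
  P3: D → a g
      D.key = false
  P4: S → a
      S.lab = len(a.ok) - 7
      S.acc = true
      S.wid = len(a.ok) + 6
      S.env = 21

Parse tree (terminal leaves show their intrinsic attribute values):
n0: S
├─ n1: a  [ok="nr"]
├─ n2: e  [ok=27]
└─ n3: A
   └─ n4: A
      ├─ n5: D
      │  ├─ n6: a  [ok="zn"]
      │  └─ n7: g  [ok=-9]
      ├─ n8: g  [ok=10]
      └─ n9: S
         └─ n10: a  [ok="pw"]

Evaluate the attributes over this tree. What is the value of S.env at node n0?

1. n1.ok = "nr"  [terminal]
2. n2.ok = 27  [terminal]
3. n3.off = -8  [-8]
4. n4.off = 7  [A₀.off + 15]
5. n5.live = 14  [A.off + 7]
6. n5.hot = 3  [A.off - 4]
7. n6.ok = "zn"  [terminal]
8. n7.ok = -9  [terminal]
9. n5.key = false  [false]
10. n8.ok = 10  [terminal]
11. n10.ok = "pw"  [terminal]
12. n9.lab = -5  [len(a.ok) - 7]
13. n9.acc = true  [true]
14. n9.wid = 8  [len(a.ok) + 6]
15. n9.env = 21  [21]
16. n4.sig = true  [S.acc or D.key]
17. n4.live = -8  [(if D.key then A.off else S.env) - 29]
18. n4.ok = true  [D.key or S.acc]
19. n3.sig = true  [A₁.live > -9]
20. n3.live = 4  [A₁.live * 2 + 20]
21. n3.ok = false  [A₀.off > -8]
22. n0.lab = 14  [(if A.sig then A.live else e.ok) + 10]
23. n0.acc = true  [e.ok == 27]
24. n0.wid = 21  [e.ok - 6]
25. n0.env = 24  [A.live * -2 + 32]

24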